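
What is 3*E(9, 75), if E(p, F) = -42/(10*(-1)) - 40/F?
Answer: 11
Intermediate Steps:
E(p, F) = 21/5 - 40/F (E(p, F) = -42/(-10) - 40/F = -42*(-⅒) - 40/F = 21/5 - 40/F)
3*E(9, 75) = 3*(21/5 - 40/75) = 3*(21/5 - 40*1/75) = 3*(21/5 - 8/15) = 3*(11/3) = 11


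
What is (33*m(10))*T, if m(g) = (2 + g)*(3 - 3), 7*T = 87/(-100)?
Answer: 0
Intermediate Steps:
T = -87/700 (T = (87/(-100))/7 = (87*(-1/100))/7 = (⅐)*(-87/100) = -87/700 ≈ -0.12429)
m(g) = 0 (m(g) = (2 + g)*0 = 0)
(33*m(10))*T = (33*0)*(-87/700) = 0*(-87/700) = 0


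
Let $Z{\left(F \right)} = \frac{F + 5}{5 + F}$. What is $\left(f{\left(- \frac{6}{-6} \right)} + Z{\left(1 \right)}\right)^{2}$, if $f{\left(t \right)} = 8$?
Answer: $81$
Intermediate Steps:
$Z{\left(F \right)} = 1$ ($Z{\left(F \right)} = \frac{5 + F}{5 + F} = 1$)
$\left(f{\left(- \frac{6}{-6} \right)} + Z{\left(1 \right)}\right)^{2} = \left(8 + 1\right)^{2} = 9^{2} = 81$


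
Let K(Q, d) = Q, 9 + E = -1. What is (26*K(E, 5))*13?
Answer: -3380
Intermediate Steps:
E = -10 (E = -9 - 1 = -10)
(26*K(E, 5))*13 = (26*(-10))*13 = -260*13 = -3380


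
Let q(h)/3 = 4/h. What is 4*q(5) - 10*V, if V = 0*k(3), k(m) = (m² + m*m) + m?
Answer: 48/5 ≈ 9.6000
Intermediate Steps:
q(h) = 12/h (q(h) = 3*(4/h) = 12/h)
k(m) = m + 2*m² (k(m) = (m² + m²) + m = 2*m² + m = m + 2*m²)
V = 0 (V = 0*(3*(1 + 2*3)) = 0*(3*(1 + 6)) = 0*(3*7) = 0*21 = 0)
4*q(5) - 10*V = 4*(12/5) - 10*0 = 4*(12*(⅕)) + 0 = 4*(12/5) + 0 = 48/5 + 0 = 48/5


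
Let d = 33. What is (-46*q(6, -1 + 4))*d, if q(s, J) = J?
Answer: -4554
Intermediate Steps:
(-46*q(6, -1 + 4))*d = -46*(-1 + 4)*33 = -46*3*33 = -138*33 = -4554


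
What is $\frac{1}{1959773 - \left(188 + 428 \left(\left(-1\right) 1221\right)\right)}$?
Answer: $\frac{1}{2482173} \approx 4.0287 \cdot 10^{-7}$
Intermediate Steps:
$\frac{1}{1959773 - \left(188 + 428 \left(\left(-1\right) 1221\right)\right)} = \frac{1}{1959773 - -522400} = \frac{1}{1959773 + \left(522588 - 188\right)} = \frac{1}{1959773 + 522400} = \frac{1}{2482173}$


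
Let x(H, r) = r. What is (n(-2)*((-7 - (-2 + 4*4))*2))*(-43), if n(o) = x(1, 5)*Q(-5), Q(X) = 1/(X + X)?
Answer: -903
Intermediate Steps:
Q(X) = 1/(2*X)
n(o) = -½ (n(o) = 5*((½)/(-5)) = 5*((½)*(-⅕)) = 5*(-⅒) = -½)
(n(-2)*((-7 - (-2 + 4*4))*2))*(-43) = -(-7 - (-2 + 4*4))*2/2*(-43) = -(-7 - (-2 + 16))*2/2*(-43) = -(-7 - 1*14)*2/2*(-43) = -(-7 - 14)*2/2*(-43) = -(-21)*2/2*(-43) = -½*(-42)*(-43) = 21*(-43) = -903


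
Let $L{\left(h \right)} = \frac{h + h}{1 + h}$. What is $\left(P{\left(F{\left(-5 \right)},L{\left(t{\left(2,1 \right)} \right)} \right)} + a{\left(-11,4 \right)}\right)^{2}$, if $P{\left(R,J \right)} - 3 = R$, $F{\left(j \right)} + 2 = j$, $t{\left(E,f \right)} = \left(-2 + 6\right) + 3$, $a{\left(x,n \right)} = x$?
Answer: $225$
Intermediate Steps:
$t{\left(E,f \right)} = 7$ ($t{\left(E,f \right)} = 4 + 3 = 7$)
$F{\left(j \right)} = -2 + j$
$L{\left(h \right)} = \frac{2 h}{1 + h}$
$P{\left(R,J \right)} = 3 + R$
$\left(P{\left(F{\left(-5 \right)},L{\left(t{\left(2,1 \right)} \right)} \right)} + a{\left(-11,4 \right)}\right)^{2} = \left(\left(3 - 7\right) - 11\right)^{2} = \left(-4 - 11\right)^{2} = \left(-15\right)^{2} = 225$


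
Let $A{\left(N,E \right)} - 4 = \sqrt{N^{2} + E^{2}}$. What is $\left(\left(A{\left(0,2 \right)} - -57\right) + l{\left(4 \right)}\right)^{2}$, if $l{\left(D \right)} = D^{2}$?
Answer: $6241$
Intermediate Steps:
$A{\left(N,E \right)} = 4 + \sqrt{E^{2} + N^{2}}$ ($A{\left(N,E \right)} = 4 + \sqrt{N^{2} + E^{2}} = 4 + \sqrt{E^{2} + N^{2}}$)
$\left(\left(A{\left(0,2 \right)} - -57\right) + l{\left(4 \right)}\right)^{2} = \left(\left(\left(4 + \sqrt{2^{2} + 0^{2}}\right) - -57\right) + 4^{2}\right)^{2} = \left(\left(\left(4 + \sqrt{4 + 0}\right) + 57\right) + 16\right)^{2} = \left(\left(\left(4 + \sqrt{4}\right) + 57\right) + 16\right)^{2} = \left(\left(\left(4 + 2\right) + 57\right) + 16\right)^{2} = \left(\left(6 + 57\right) + 16\right)^{2} = \left(63 + 16\right)^{2} = 79^{2} = 6241$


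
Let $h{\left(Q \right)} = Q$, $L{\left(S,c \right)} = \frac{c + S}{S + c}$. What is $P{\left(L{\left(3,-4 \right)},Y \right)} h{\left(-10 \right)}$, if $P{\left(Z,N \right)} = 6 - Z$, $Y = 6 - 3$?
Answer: $-50$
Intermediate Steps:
$L{\left(S,c \right)} = 1$ ($L{\left(S,c \right)} = \frac{S + c}{S + c} = 1$)
$Y = 3$
$P{\left(L{\left(3,-4 \right)},Y \right)} h{\left(-10 \right)} = \left(6 - 1\right) \left(-10\right) = 5 \left(-10\right) = -50$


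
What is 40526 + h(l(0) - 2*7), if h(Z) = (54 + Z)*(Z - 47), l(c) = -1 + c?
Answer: 38108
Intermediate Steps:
h(Z) = (-47 + Z)*(54 + Z) (h(Z) = (54 + Z)*(-47 + Z) = (-47 + Z)*(54 + Z))
40526 + h(l(0) - 2*7) = 40526 + (-2538 + ((-1 + 0) - 2*7)² + 7*((-1 + 0) - 2*7)) = 40526 + (-2538 + (-1 - 14)² + 7*(-1 - 14)) = 40526 + (-2538 + (-15)² + 7*(-15)) = 40526 + (-2538 + 225 - 105) = 40526 - 2418 = 38108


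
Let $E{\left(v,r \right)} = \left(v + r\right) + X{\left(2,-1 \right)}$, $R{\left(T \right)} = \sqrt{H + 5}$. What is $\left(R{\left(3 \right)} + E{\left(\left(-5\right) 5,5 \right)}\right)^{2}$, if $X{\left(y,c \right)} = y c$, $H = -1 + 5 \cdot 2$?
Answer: $\left(22 - \sqrt{14}\right)^{2} \approx 333.37$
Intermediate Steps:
$H = 9$ ($H = -1 + 10 = 9$)
$X{\left(y,c \right)} = c y$
$R{\left(T \right)} = \sqrt{14}$ ($R{\left(T \right)} = \sqrt{9 + 5} = \sqrt{14}$)
$E{\left(v,r \right)} = -2 + r + v$ ($E{\left(v,r \right)} = \left(v + r\right) - 2 = \left(r + v\right) - 2 = -2 + r + v$)
$\left(R{\left(3 \right)} + E{\left(\left(-5\right) 5,5 \right)}\right)^{2} = \left(\sqrt{14} - 22\right)^{2} = \left(-22 + \sqrt{14}\right)^{2}$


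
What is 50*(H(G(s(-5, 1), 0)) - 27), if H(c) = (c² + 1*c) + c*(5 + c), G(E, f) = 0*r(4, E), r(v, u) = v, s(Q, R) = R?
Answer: -1350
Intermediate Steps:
G(E, f) = 0 (G(E, f) = 0*4 = 0)
H(c) = c + c² + c*(5 + c) (H(c) = (c² + c) + c*(5 + c) = (c + c²) + c*(5 + c) = c + c² + c*(5 + c))
50*(H(G(s(-5, 1), 0)) - 27) = 50*(2*0*(3 + 0) - 27) = 50*(2*0*3 - 27) = 50*(0 - 27) = 50*(-27) = -1350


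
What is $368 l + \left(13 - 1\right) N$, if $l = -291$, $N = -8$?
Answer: $-107184$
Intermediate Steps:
$368 l + \left(13 - 1\right) N = 368 \left(-291\right) + \left(13 - 1\right) \left(-8\right) = -107088 + 12 \left(-8\right) = -107088 - 96 = -107184$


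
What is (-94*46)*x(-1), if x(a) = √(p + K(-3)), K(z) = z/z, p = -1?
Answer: 0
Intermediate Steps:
K(z) = 1
x(a) = 0 (x(a) = √(-1 + 1) = √0 = 0)
(-94*46)*x(-1) = -94*46*0 = -4324*0 = 0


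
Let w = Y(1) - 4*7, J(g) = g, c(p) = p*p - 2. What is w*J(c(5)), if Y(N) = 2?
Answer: -598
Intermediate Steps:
c(p) = -2 + p² (c(p) = p² - 2 = -2 + p²)
w = -26 (w = 2 - 4*7 = 2 - 28 = -26)
w*J(c(5)) = -26*(-2 + 5²) = -26*(-2 + 25) = -26*23 = -598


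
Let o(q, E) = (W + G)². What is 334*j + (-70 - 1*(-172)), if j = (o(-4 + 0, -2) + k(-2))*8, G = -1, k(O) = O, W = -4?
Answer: 61558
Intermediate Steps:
o(q, E) = 25 (o(q, E) = (-4 - 1)² = (-5)² = 25)
j = 184 (j = (25 - 2)*8 = 23*8 = 184)
334*j + (-70 - 1*(-172)) = 334*184 + (-70 - 1*(-172)) = 61456 + (-70 + 172) = 61456 + 102 = 61558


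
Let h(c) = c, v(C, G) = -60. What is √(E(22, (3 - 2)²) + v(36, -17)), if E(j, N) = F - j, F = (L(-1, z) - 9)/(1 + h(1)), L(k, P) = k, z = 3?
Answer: I*√87 ≈ 9.3274*I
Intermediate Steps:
F = -5 (F = (-1 - 9)/(1 + 1) = -10/2 = -10*½ = -5)
E(j, N) = -5 - j
√(E(22, (3 - 2)²) + v(36, -17)) = √((-5 - 1*22) - 60) = √((-5 - 22) - 60) = √(-27 - 60) = √(-87) = I*√87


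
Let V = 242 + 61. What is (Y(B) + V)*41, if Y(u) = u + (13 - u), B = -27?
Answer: 12956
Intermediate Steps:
V = 303
Y(u) = 13
(Y(B) + V)*41 = (13 + 303)*41 = 316*41 = 12956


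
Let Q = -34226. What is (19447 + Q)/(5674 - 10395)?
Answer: 14779/4721 ≈ 3.1305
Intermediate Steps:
(19447 + Q)/(5674 - 10395) = (19447 - 34226)/(5674 - 10395) = -14779/(-4721) = -14779*(-1/4721) = 14779/4721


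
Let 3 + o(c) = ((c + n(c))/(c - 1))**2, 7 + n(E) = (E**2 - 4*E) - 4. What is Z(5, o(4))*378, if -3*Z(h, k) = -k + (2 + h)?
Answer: -574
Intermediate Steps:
n(E) = -11 + E**2 - 4*E (n(E) = -7 + ((E**2 - 4*E) - 4) = -7 + (-4 + E**2 - 4*E) = -11 + E**2 - 4*E)
o(c) = -3 + (-11 + c**2 - 3*c)**2/(-1 + c)**2 (o(c) = -3 + ((c + (-11 + c**2 - 4*c))/(c - 1))**2 = -3 + ((-11 + c**2 - 3*c)/(-1 + c))**2 = -3 + (-11 + c**2 - 3*c)**2/(-1 + c)**2)
Z(h, k) = -2/3 - h/3 + k/3 (Z(h, k) = -(-k + (2 + h))/3 = -(2 + h - k)/3 = -2/3 - h/3 + k/3)
Z(5, o(4))*378 = (-2/3 - 1/3*5 + (-3 + (11 - 1*4**2 + 3*4)**2/(-1 + 4)**2)/3)*378 = (-2/3 - 5/3 + (-3 + (11 - 1*16 + 12)**2/3**2)/3)*378 = (-2/3 - 5/3 + (-3 + (11 - 16 + 12)**2/9)/3)*378 = (-2/3 - 5/3 + (-3 + (1/9)*7**2)/3)*378 = (-2/3 - 5/3 + (-3 + (1/9)*49)/3)*378 = (-2/3 - 5/3 + (-3 + 49/9)/3)*378 = (-2/3 - 5/3 + (1/3)*(22/9))*378 = (-2/3 - 5/3 + 22/27)*378 = -41/27*378 = -574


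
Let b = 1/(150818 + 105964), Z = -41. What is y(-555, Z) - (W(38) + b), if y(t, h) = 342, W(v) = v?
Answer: 78061727/256782 ≈ 304.00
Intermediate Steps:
b = 1/256782 ≈ 3.8944e-6
y(-555, Z) - (W(38) + b) = 342 - (38 + 1/256782) = 342 - 1*9757717/256782 = 342 - 9757717/256782 = 78061727/256782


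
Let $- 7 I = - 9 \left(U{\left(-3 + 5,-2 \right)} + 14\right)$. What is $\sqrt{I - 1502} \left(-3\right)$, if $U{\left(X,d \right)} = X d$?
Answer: $- \frac{6 i \sqrt{18242}}{7} \approx - 115.77 i$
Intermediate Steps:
$I = \frac{90}{7}$ ($I = - \frac{\left(-9\right) \left(\left(-3 + 5\right) \left(-2\right) + 14\right)}{7} = - \frac{\left(-9\right) \left(2 \left(-2\right) + 14\right)}{7} = - \frac{\left(-9\right) \left(-4 + 14\right)}{7} = - \frac{\left(-9\right) 10}{7} = \left(- \frac{1}{7}\right) \left(-90\right) = \frac{90}{7} \approx 12.857$)
$\sqrt{I - 1502} \left(-3\right) = \sqrt{\frac{90}{7} - 1502} \left(-3\right) = \sqrt{- \frac{10424}{7}} \left(-3\right) = \frac{2 i \sqrt{18242}}{7} \left(-3\right) = - \frac{6 i \sqrt{18242}}{7}$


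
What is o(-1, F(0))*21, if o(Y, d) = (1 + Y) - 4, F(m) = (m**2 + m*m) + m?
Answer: -84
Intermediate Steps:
F(m) = m + 2*m**2 (F(m) = (m**2 + m**2) + m = 2*m**2 + m = m + 2*m**2)
o(Y, d) = -3 + Y
o(-1, F(0))*21 = (-3 - 1)*21 = -4*21 = -84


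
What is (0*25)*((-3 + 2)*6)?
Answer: 0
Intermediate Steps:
(0*25)*((-3 + 2)*6) = 0*(-1*6) = 0*(-6) = 0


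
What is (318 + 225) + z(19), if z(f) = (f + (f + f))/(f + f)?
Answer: 1089/2 ≈ 544.50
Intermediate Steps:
z(f) = 3/2 (z(f) = (f + 2*f)/((2*f)) = (3*f)*(1/(2*f)) = 3/2)
(318 + 225) + z(19) = (318 + 225) + 3/2 = 543 + 3/2 = 1089/2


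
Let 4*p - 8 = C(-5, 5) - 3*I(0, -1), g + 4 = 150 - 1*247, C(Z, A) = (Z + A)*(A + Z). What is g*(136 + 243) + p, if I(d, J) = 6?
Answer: -76563/2 ≈ -38282.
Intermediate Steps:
C(Z, A) = (A + Z)² (C(Z, A) = (A + Z)*(A + Z) = (A + Z)²)
g = -101 (g = -4 + (150 - 1*247) = -4 + (150 - 247) = -4 - 97 = -101)
p = -5/2 (p = 2 + ((5 - 5)² - 3*6)/4 = 2 + (0² - 18)/4 = 2 + (0 - 18)/4 = 2 + (¼)*(-18) = 2 - 9/2 = -5/2 ≈ -2.5000)
g*(136 + 243) + p = -101*(136 + 243) - 5/2 = -101*379 - 5/2 = -38279 - 5/2 = -76563/2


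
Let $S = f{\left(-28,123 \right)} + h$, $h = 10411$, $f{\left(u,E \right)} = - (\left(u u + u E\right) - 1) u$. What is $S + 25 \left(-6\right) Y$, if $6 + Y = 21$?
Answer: $-66347$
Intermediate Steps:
$Y = 15$ ($Y = -6 + 21 = 15$)
$f{\left(u,E \right)} = u \left(1 - u^{2} - E u\right)$ ($f{\left(u,E \right)} = - (\left(u^{2} + E u\right) - 1) u = - (-1 + u^{2} + E u) u = \left(1 - u^{2} - E u\right) u = u \left(1 - u^{2} - E u\right)$)
$S = -64097$ ($S = - 28 \left(1 - \left(-28\right)^{2} - 123 \left(-28\right)\right) + 10411 = - 28 \left(1 - 784 + 3444\right) + 10411 = \left(-28\right) 2661 + 10411 = -74508 + 10411 = -64097$)
$S + 25 \left(-6\right) Y = -64097 + 25 \left(-6\right) 15 = -64097 - 2250 = -66347$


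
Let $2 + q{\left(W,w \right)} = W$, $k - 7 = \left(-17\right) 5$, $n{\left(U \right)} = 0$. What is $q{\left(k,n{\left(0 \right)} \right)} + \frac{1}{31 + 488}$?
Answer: $- \frac{41519}{519} \approx -79.998$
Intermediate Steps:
$k = -78$ ($k = 7 - 85 = -78$)
$q{\left(W,w \right)} = -2 + W$
$q{\left(k,n{\left(0 \right)} \right)} + \frac{1}{31 + 488} = \left(-2 - 78\right) + \frac{1}{31 + 488} = -80 + \frac{1}{519} = - \frac{41519}{519}$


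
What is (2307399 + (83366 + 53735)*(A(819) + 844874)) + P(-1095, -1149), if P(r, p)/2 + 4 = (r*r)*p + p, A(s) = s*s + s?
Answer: 205154305497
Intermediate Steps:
A(s) = s + s² (A(s) = s² + s = s + s²)
P(r, p) = -8 + 2*p + 2*p*r² (P(r, p) = -8 + 2*((r*r)*p + p) = -8 + 2*(r²*p + p) = -8 + 2*(p*r² + p) = -8 + 2*(p + p*r²) = -8 + (2*p + 2*p*r²) = -8 + 2*p + 2*p*r²)
(2307399 + (83366 + 53735)*(A(819) + 844874)) + P(-1095, -1149) = (2307399 + (83366 + 53735)*(819*(1 + 819) + 844874)) + (-8 + 2*(-1149) + 2*(-1149)*(-1095)²) = (2307399 + 137101*(819*820 + 844874)) + (-8 - 2298 + 2*(-1149)*1199025) = (2307399 + 137101*(671580 + 844874)) + (-8 - 2298 - 2755359450) = (2307399 + 137101*1516454) - 2755361756 = (2307399 + 207907359854) - 2755361756 = 207909667253 - 2755361756 = 205154305497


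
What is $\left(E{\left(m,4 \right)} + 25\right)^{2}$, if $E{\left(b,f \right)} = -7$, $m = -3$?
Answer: $324$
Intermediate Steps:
$\left(E{\left(m,4 \right)} + 25\right)^{2} = \left(-7 + 25\right)^{2} = 18^{2} = 324$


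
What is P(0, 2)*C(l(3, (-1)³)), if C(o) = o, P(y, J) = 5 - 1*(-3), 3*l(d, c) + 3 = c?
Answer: -32/3 ≈ -10.667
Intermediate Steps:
l(d, c) = -1 + c/3
P(y, J) = 8 (P(y, J) = 5 + 3 = 8)
P(0, 2)*C(l(3, (-1)³)) = 8*(-1 + (⅓)*(-1)³) = 8*(-1 + (⅓)*(-1)) = 8*(-1 - ⅓) = 8*(-4/3) = -32/3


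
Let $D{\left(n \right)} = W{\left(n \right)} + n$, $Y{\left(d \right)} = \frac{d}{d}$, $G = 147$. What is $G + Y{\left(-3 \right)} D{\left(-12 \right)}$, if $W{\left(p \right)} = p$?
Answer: $123$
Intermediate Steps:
$Y{\left(d \right)} = 1$
$D{\left(n \right)} = 2 n$ ($D{\left(n \right)} = n + n = 2 n$)
$G + Y{\left(-3 \right)} D{\left(-12 \right)} = 147 + 1 \cdot 2 \left(-12\right) = 147 + 1 \left(-24\right) = 147 - 24 = 123$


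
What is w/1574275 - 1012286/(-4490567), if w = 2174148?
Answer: 11356773804566/7069387363925 ≈ 1.6065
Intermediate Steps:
w/1574275 - 1012286/(-4490567) = 2174148/1574275 - 1012286/(-4490567) = 2174148*(1/1574275) - 1012286*(-1/4490567) = 2174148/1574275 + 1012286/4490567 = 11356773804566/7069387363925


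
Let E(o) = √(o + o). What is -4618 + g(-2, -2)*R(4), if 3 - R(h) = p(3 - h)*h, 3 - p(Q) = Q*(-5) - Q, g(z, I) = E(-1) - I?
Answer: -4588 + 15*I*√2 ≈ -4588.0 + 21.213*I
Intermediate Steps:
E(o) = √2*√o (E(o) = √(2*o) = √2*√o)
g(z, I) = -I + I*√2 (g(z, I) = √2*√(-1) - I = √2*I - I = I*√2 - I = -I + I*√2)
p(Q) = 3 + 6*Q (p(Q) = 3 - (Q*(-5) - Q) = 3 - (-5*Q - Q) = 3 - (-6)*Q = 3 + 6*Q)
R(h) = 3 - h*(21 - 6*h) (R(h) = 3 - (3 + 6*(3 - h))*h = 3 - (3 + (18 - 6*h))*h = 3 - (21 - 6*h)*h = 3 - h*(21 - 6*h))
-4618 + g(-2, -2)*R(4) = -4618 + (-1*(-2) + I*√2)*(3 + 3*4*(-7 + 2*4)) = -4618 + (2 + I*√2)*(3 + 3*4*(-7 + 8)) = -4618 + (2 + I*√2)*(3 + 3*4*1) = -4618 + (2 + I*√2)*(3 + 12) = -4618 + (2 + I*√2)*15 = -4618 + (30 + 15*I*√2) = -4588 + 15*I*√2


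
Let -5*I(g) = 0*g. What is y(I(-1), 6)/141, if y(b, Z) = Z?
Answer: 2/47 ≈ 0.042553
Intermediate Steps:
I(g) = 0 (I(g) = -0*g = -⅕*0 = 0)
y(I(-1), 6)/141 = 6/141 = 6*(1/141) = 2/47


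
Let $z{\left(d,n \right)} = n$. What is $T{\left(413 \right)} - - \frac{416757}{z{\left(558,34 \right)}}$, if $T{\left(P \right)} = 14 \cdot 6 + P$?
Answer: $\frac{433655}{34} \approx 12755.0$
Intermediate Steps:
$T{\left(P \right)} = 84 + P$
$T{\left(413 \right)} - - \frac{416757}{z{\left(558,34 \right)}} = \left(84 + 413\right) - - \frac{416757}{34} = 497 - \left(-416757\right) \frac{1}{34} = 497 - - \frac{416757}{34} = 497 + \frac{416757}{34} = \frac{433655}{34}$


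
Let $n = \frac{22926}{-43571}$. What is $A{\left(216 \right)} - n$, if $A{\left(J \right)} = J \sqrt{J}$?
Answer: $\frac{22926}{43571} + 1296 \sqrt{6} \approx 3175.1$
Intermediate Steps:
$n = - \frac{22926}{43571}$ ($n = 22926 \left(- \frac{1}{43571}\right) = - \frac{22926}{43571} \approx -0.52618$)
$A{\left(J \right)} = J^{\frac{3}{2}}$
$A{\left(216 \right)} - n = 216^{\frac{3}{2}} - - \frac{22926}{43571} = 1296 \sqrt{6} + \frac{22926}{43571} = \frac{22926}{43571} + 1296 \sqrt{6}$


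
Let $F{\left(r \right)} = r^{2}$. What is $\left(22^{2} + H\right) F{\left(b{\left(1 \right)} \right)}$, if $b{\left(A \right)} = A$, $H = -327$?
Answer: $157$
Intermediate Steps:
$\left(22^{2} + H\right) F{\left(b{\left(1 \right)} \right)} = \left(22^{2} - 327\right) 1^{2} = \left(484 - 327\right) 1 = 157 \cdot 1 = 157$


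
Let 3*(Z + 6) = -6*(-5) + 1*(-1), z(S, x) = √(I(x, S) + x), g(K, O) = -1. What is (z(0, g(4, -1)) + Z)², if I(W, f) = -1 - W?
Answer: 112/9 + 22*I/3 ≈ 12.444 + 7.3333*I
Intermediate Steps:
z(S, x) = I (z(S, x) = √((-1 - x) + x) = √(-1) = I)
Z = 11/3 (Z = -6 + (-6*(-5) + 1*(-1))/3 = -6 + (30 - 1)/3 = -6 + (⅓)*29 = -6 + 29/3 = 11/3 ≈ 3.6667)
(z(0, g(4, -1)) + Z)² = (I + 11/3)² = (11/3 + I)²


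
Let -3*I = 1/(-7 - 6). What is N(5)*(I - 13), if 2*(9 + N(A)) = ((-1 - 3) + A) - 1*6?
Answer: 5819/39 ≈ 149.21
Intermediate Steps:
N(A) = -14 + A/2 (N(A) = -9 + (((-1 - 3) + A) - 1*6)/2 = -9 + ((-4 + A) - 6)/2 = -9 + (-10 + A)/2 = -9 + (-5 + A/2) = -14 + A/2)
I = 1/39 (I = -1/(3*(-7 - 6)) = -⅓/(-13) = -⅓*(-1/13) = 1/39 ≈ 0.025641)
N(5)*(I - 13) = (-14 + (½)*5)*(1/39 - 13) = (-14 + 5/2)*(-506/39) = -23/2*(-506/39) = 5819/39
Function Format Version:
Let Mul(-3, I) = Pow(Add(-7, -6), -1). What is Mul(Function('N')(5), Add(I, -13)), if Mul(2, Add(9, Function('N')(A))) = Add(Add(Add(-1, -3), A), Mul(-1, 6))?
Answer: Rational(5819, 39) ≈ 149.21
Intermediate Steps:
Function('N')(A) = Add(-14, Mul(Rational(1, 2), A)) (Function('N')(A) = Add(-9, Mul(Rational(1, 2), Add(Add(Add(-1, -3), A), Mul(-1, 6)))) = Add(-9, Mul(Rational(1, 2), Add(Add(-4, A), -6))) = Add(-9, Mul(Rational(1, 2), Add(-10, A))) = Add(-9, Add(-5, Mul(Rational(1, 2), A))) = Add(-14, Mul(Rational(1, 2), A)))
I = Rational(1, 39) (I = Mul(Rational(-1, 3), Pow(Add(-7, -6), -1)) = Mul(Rational(-1, 3), Pow(-13, -1)) = Mul(Rational(-1, 3), Rational(-1, 13)) = Rational(1, 39) ≈ 0.025641)
Mul(Function('N')(5), Add(I, -13)) = Mul(Add(-14, Mul(Rational(1, 2), 5)), Add(Rational(1, 39), -13)) = Mul(Add(-14, Rational(5, 2)), Rational(-506, 39)) = Mul(Rational(-23, 2), Rational(-506, 39)) = Rational(5819, 39)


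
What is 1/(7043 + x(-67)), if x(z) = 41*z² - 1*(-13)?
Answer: 1/191105 ≈ 5.2327e-6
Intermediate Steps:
x(z) = 13 + 41*z² (x(z) = 41*z² + 13 = 13 + 41*z²)
1/(7043 + x(-67)) = 1/(7043 + (13 + 41*(-67)²)) = 1/(7043 + (13 + 41*4489)) = 1/(7043 + (13 + 184049)) = 1/(7043 + 184062) = 1/191105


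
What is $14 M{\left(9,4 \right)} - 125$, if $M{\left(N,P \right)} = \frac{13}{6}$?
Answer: $- \frac{284}{3} \approx -94.667$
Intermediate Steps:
$M{\left(N,P \right)} = \frac{13}{6}$ ($M{\left(N,P \right)} = 13 \cdot \frac{1}{6} = \frac{13}{6}$)
$14 M{\left(9,4 \right)} - 125 = 14 \cdot \frac{13}{6} - 125 = \frac{91}{3} - 125 = - \frac{284}{3}$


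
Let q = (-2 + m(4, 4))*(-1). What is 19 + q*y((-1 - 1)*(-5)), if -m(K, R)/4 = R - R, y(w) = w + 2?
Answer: 43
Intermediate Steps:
y(w) = 2 + w
m(K, R) = 0 (m(K, R) = -4*(R - R) = -4*0 = 0)
q = 2 (q = (-2 + 0)*(-1) = -2*(-1) = 2)
19 + q*y((-1 - 1)*(-5)) = 19 + 2*(2 + (-1 - 1)*(-5)) = 19 + 2*(2 - 2*(-5)) = 19 + 2*(2 + 10) = 19 + 2*12 = 19 + 24 = 43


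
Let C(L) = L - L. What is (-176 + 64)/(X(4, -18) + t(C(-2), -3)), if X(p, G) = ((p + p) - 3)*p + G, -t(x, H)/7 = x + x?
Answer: -56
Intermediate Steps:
C(L) = 0
t(x, H) = -14*x (t(x, H) = -7*(x + x) = -14*x)
X(p, G) = G + p*(-3 + 2*p) (X(p, G) = (2*p - 3)*p + G = (-3 + 2*p)*p + G = p*(-3 + 2*p) + G = G + p*(-3 + 2*p))
(-176 + 64)/(X(4, -18) + t(C(-2), -3)) = (-176 + 64)/((-18 - 3*4 + 2*4²) - 14*0) = -112/((-18 - 12 + 2*16) + 0) = -112/((-18 - 12 + 32) + 0) = -112/(2 + 0) = -112/2 = -112*½ = -56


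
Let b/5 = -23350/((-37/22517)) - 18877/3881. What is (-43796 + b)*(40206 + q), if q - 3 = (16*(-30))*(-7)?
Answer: 444243127256652717/143597 ≈ 3.0937e+12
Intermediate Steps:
q = 3363 (q = 3 + (16*(-30))*(-7) = 3 - 480*(-7) = 3 + 3360 = 3363)
b = 10202601197505/143597 (b = 5*(-23350/((-37/22517)) - 18877/3881) = 5*(-23350/((-37*1/22517)) - 18877*1/3881) = 5*(-23350/(-37/22517) - 18877/3881) = 5*(-23350*(-22517/37) - 18877/3881) = 5*(525771950/37 - 18877/3881) = 5*(2040520239501/143597) = 10202601197505/143597 ≈ 7.1050e+7)
(-43796 + b)*(40206 + q) = (-43796 + 10202601197505/143597)*(40206 + 3363) = (10196312223293/143597)*43569 = 444243127256652717/143597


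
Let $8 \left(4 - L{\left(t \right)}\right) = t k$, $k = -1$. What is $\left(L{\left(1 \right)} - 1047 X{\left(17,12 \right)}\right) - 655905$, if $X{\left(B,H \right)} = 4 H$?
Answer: $- \frac{5649255}{8} \approx -7.0616 \cdot 10^{5}$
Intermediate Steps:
$L{\left(t \right)} = 4 + \frac{t}{8}$ ($L{\left(t \right)} = 4 - \frac{t \left(-1\right)}{8} = 4 - \frac{\left(-1\right) t}{8} = 4 + \frac{t}{8}$)
$\left(L{\left(1 \right)} - 1047 X{\left(17,12 \right)}\right) - 655905 = \left(\left(4 + \frac{1}{8} \cdot 1\right) - 1047 \cdot 4 \cdot 12\right) - 655905 = \left(\left(4 + \frac{1}{8}\right) - 50256\right) - 655905 = \left(\frac{33}{8} - 50256\right) - 655905 = - \frac{402015}{8} - 655905 = - \frac{5649255}{8}$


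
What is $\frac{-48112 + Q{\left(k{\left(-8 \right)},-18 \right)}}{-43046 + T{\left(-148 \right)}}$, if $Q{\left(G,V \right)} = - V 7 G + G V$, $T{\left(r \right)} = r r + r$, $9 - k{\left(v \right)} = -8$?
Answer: $\frac{23138}{10645} \approx 2.1736$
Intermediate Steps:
$k{\left(v \right)} = 17$ ($k{\left(v \right)} = 9 - -8 = 9 + 8 = 17$)
$T{\left(r \right)} = r + r^{2}$ ($T{\left(r \right)} = r^{2} + r = r + r^{2}$)
$Q{\left(G,V \right)} = - 6 G V$ ($Q{\left(G,V \right)} = - 7 V G + G V = - 7 G V + G V = - 6 G V$)
$\frac{-48112 + Q{\left(k{\left(-8 \right)},-18 \right)}}{-43046 + T{\left(-148 \right)}} = \frac{-48112 - 102 \left(-18\right)}{-43046 - 148 \left(1 - 148\right)} = \frac{-48112 + 1836}{-43046 - -21756} = - \frac{46276}{-43046 + 21756} = - \frac{46276}{-21290} = \left(-46276\right) \left(- \frac{1}{21290}\right) = \frac{23138}{10645}$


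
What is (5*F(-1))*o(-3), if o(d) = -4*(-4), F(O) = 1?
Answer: 80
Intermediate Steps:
o(d) = 16
(5*F(-1))*o(-3) = (5*1)*16 = 5*16 = 80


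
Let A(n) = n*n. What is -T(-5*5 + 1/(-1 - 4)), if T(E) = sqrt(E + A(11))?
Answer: -sqrt(2395)/5 ≈ -9.7878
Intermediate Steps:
A(n) = n**2
T(E) = sqrt(121 + E) (T(E) = sqrt(E + 11**2) = sqrt(E + 121) = sqrt(121 + E))
-T(-5*5 + 1/(-1 - 4)) = -sqrt(121 + (-5*5 + 1/(-1 - 4))) = -sqrt(121 + (-25 + 1/(-5))) = -sqrt(121 + (-25 - 1/5)) = -sqrt(121 - 126/5) = -sqrt(479/5) = -sqrt(2395)/5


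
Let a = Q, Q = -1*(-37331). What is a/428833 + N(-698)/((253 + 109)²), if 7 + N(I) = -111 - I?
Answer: 1285181676/14048997913 ≈ 0.091479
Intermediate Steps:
Q = 37331
a = 37331
N(I) = -118 - I (N(I) = -7 + (-111 - I) = -118 - I)
a/428833 + N(-698)/((253 + 109)²) = 37331/428833 + (-118 - 1*(-698))/((253 + 109)²) = 37331*(1/428833) + (-118 + 698)/(362²) = 37331/428833 + 580/131044 = 37331/428833 + 580*(1/131044) = 37331/428833 + 145/32761 = 1285181676/14048997913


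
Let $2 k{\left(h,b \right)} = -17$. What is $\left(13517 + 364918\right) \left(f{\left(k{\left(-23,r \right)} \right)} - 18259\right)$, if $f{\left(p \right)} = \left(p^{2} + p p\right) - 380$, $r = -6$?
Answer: $- \frac{13997932215}{2} \approx -6.999 \cdot 10^{9}$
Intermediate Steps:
$k{\left(h,b \right)} = - \frac{17}{2}$ ($k{\left(h,b \right)} = \frac{1}{2} \left(-17\right) = - \frac{17}{2}$)
$f{\left(p \right)} = -380 + 2 p^{2}$ ($f{\left(p \right)} = \left(p^{2} + p^{2}\right) - 380 = 2 p^{2} - 380 = -380 + 2 p^{2}$)
$\left(13517 + 364918\right) \left(f{\left(k{\left(-23,r \right)} \right)} - 18259\right) = \left(13517 + 364918\right) \left(\left(-380 + 2 \left(- \frac{17}{2}\right)^{2}\right) - 18259\right) = 378435 \left(\left(-380 + 2 \cdot \frac{289}{4}\right) - 18259\right) = 378435 \left(\left(-380 + \frac{289}{2}\right) - 18259\right) = 378435 \left(- \frac{471}{2} - 18259\right) = 378435 \left(- \frac{36989}{2}\right) = - \frac{13997932215}{2}$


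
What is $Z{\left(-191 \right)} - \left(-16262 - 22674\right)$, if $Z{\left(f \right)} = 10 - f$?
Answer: $39137$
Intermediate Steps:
$Z{\left(-191 \right)} - \left(-16262 - 22674\right) = \left(10 - -191\right) - \left(-16262 - 22674\right) = \left(10 + 191\right) - -38936 = 201 + 38936 = 39137$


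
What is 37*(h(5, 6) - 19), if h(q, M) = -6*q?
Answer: -1813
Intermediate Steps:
37*(h(5, 6) - 19) = 37*(-6*5 - 19) = 37*(-30 - 19) = 37*(-49) = -1813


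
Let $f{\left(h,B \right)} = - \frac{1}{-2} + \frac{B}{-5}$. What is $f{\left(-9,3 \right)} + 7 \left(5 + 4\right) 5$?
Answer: $\frac{3149}{10} \approx 314.9$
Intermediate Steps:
$f{\left(h,B \right)} = \frac{1}{2} - \frac{B}{5}$ ($f{\left(h,B \right)} = \left(-1\right) \left(- \frac{1}{2}\right) + B \left(- \frac{1}{5}\right) = \frac{1}{2} - \frac{B}{5}$)
$f{\left(-9,3 \right)} + 7 \left(5 + 4\right) 5 = \left(\frac{1}{2} - \frac{3}{5}\right) + 7 \left(5 + 4\right) 5 = \left(\frac{1}{2} - \frac{3}{5}\right) + 7 \cdot 9 \cdot 5 = - \frac{1}{10} + 7 \cdot 45 = - \frac{1}{10} + 315 = \frac{3149}{10}$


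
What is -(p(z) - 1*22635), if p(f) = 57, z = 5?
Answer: 22578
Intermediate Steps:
-(p(z) - 1*22635) = -(57 - 1*22635) = -(57 - 22635) = -1*(-22578) = 22578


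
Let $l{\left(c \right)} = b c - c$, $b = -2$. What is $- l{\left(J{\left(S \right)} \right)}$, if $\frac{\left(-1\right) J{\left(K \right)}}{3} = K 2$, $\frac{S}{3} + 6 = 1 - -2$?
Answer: $162$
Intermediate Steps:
$S = -9$ ($S = -18 + 3 \left(1 - -2\right) = -18 + 3 \left(1 + 2\right) = -18 + 3 \cdot 3 = -18 + 9 = -9$)
$J{\left(K \right)} = - 6 K$ ($J{\left(K \right)} = - 3 K 2 = - 3 \cdot 2 K = - 6 K$)
$l{\left(c \right)} = - 3 c$ ($l{\left(c \right)} = - 2 c - c = - 3 c$)
$- l{\left(J{\left(S \right)} \right)} = - \left(-3\right) \left(\left(-6\right) \left(-9\right)\right) = - \left(-3\right) 54 = \left(-1\right) \left(-162\right) = 162$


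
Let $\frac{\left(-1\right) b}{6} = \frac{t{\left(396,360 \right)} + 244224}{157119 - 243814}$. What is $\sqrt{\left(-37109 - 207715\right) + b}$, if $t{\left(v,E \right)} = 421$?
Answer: $\frac{3 i \sqrt{8177669173702}}{17339} \approx 494.78 i$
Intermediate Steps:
$b = \frac{293574}{17339}$ ($b = - 6 \frac{421 + 244224}{157119 - 243814} = - 6 \frac{244645}{-86695} = - 6 \cdot 244645 \left(- \frac{1}{86695}\right) = \left(-6\right) \left(- \frac{48929}{17339}\right) = \frac{293574}{17339} \approx 16.931$)
$\sqrt{\left(-37109 - 207715\right) + b} = \sqrt{\left(-37109 - 207715\right) + \frac{293574}{17339}} = \sqrt{-244824 + \frac{293574}{17339}} = \sqrt{- \frac{4244709762}{17339}} = \frac{3 i \sqrt{8177669173702}}{17339}$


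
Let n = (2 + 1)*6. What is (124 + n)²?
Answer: 20164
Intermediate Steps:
n = 18 (n = 3*6 = 18)
(124 + n)² = (124 + 18)² = 142² = 20164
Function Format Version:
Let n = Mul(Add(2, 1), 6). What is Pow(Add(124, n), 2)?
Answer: 20164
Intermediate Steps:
n = 18 (n = Mul(3, 6) = 18)
Pow(Add(124, n), 2) = Pow(Add(124, 18), 2) = Pow(142, 2) = 20164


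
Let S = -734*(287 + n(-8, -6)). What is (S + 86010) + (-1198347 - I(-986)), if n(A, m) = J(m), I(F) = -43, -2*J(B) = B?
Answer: -1325154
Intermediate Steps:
J(B) = -B/2
n(A, m) = -m/2
S = -212860 (S = -734*(287 - ½*(-6)) = -734*(287 + 3) = -734*290 = -212860)
(S + 86010) + (-1198347 - I(-986)) = (-212860 + 86010) + (-1198347 - 1*(-43)) = -126850 + (-1198347 + 43) = -126850 - 1198304 = -1325154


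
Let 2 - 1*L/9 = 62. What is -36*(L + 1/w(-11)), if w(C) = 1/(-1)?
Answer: 19476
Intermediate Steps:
L = -540 (L = 18 - 9*62 = 18 - 558 = -540)
w(C) = -1
-36*(L + 1/w(-11)) = -36*(-540 + 1/(-1)) = -36*(-540 - 1) = -36*(-541) = 19476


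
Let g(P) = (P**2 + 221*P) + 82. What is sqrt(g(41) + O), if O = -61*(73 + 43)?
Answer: 2*sqrt(937) ≈ 61.221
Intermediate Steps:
g(P) = 82 + P**2 + 221*P
O = -7076 (O = -61*116 = -7076)
sqrt(g(41) + O) = sqrt((82 + 41**2 + 221*41) - 7076) = sqrt((82 + 1681 + 9061) - 7076) = sqrt(10824 - 7076) = sqrt(3748) = 2*sqrt(937)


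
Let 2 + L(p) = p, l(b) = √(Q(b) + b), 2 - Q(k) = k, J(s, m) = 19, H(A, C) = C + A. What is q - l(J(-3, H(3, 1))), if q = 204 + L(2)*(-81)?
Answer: 204 - √2 ≈ 202.59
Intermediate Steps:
H(A, C) = A + C
Q(k) = 2 - k
l(b) = √2 (l(b) = √((2 - b) + b) = √2)
L(p) = -2 + p
q = 204 (q = 204 + (-2 + 2)*(-81) = 204 + 0*(-81) = 204 + 0 = 204)
q - l(J(-3, H(3, 1))) = 204 - √2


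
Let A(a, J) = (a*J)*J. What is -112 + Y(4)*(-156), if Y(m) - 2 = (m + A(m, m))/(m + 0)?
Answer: -3076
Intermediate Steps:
A(a, J) = a*J² (A(a, J) = (J*a)*J = a*J²)
Y(m) = 2 + (m + m³)/m (Y(m) = 2 + (m + m*m²)/(m + 0) = 2 + (m + m³)/m)
-112 + Y(4)*(-156) = -112 + (3 + 4²)*(-156) = -112 + (3 + 16)*(-156) = -112 + 19*(-156) = -112 - 2964 = -3076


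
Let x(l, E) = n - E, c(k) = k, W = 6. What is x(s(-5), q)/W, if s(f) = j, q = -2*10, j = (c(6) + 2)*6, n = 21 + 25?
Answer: 11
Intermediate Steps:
n = 46
j = 48 (j = (6 + 2)*6 = 8*6 = 48)
q = -20
s(f) = 48
x(l, E) = 46 - E
x(s(-5), q)/W = (46 - 1*(-20))/6 = (46 + 20)*(1/6) = 66*(1/6) = 11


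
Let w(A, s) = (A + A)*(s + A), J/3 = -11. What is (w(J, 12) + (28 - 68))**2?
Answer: 1811716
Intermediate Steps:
J = -33 (J = 3*(-11) = -33)
w(A, s) = 2*A*(A + s) (w(A, s) = (2*A)*(A + s) = 2*A*(A + s))
(w(J, 12) + (28 - 68))**2 = (2*(-33)*(-33 + 12) + (28 - 68))**2 = (2*(-33)*(-21) - 40)**2 = (1386 - 40)**2 = 1346**2 = 1811716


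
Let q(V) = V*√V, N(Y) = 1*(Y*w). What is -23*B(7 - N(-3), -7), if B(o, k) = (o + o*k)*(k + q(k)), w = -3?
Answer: 1932 + 1932*I*√7 ≈ 1932.0 + 5111.6*I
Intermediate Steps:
N(Y) = -3*Y (N(Y) = 1*(Y*(-3)) = 1*(-3*Y) = -3*Y)
q(V) = V^(3/2)
B(o, k) = (k + k^(3/2))*(o + k*o) (B(o, k) = (o + o*k)*(k + k^(3/2)) = (o + k*o)*(k + k^(3/2)) = (k + k^(3/2))*(o + k*o))
-23*B(7 - N(-3), -7) = -23*(7 - (-3)*(-3))*(-7 + (-7)² + (-7)^(3/2) + (-7)^(5/2)) = -23*(7 - 1*9)*(-7 + 49 - 7*I*√7 + 49*I*√7) = -23*(7 - 9)*(42 + 42*I*√7) = -(-46)*(42 + 42*I*√7) = -23*(-84 - 84*I*√7) = 1932 + 1932*I*√7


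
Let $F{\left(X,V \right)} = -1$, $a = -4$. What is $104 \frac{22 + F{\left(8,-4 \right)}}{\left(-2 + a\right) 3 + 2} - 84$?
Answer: $- \frac{441}{2} \approx -220.5$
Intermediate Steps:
$104 \frac{22 + F{\left(8,-4 \right)}}{\left(-2 + a\right) 3 + 2} - 84 = 104 \frac{22 - 1}{\left(-2 - 4\right) 3 + 2} - 84 = 104 \frac{21}{\left(-6\right) 3 + 2} - 84 = 104 \frac{21}{-18 + 2} - 84 = 104 \frac{21}{-16} - 84 = 104 \cdot 21 \left(- \frac{1}{16}\right) - 84 = 104 \left(- \frac{21}{16}\right) - 84 = - \frac{273}{2} - 84 = - \frac{441}{2}$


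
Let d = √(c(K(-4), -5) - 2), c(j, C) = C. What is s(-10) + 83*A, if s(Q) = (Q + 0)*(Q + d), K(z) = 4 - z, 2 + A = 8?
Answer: 598 - 10*I*√7 ≈ 598.0 - 26.458*I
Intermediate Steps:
A = 6 (A = -2 + 8 = 6)
d = I*√7 (d = √(-5 - 2) = √(-7) = I*√7 ≈ 2.6458*I)
s(Q) = Q*(Q + I*√7) (s(Q) = (Q + 0)*(Q + I*√7) = Q*(Q + I*√7))
s(-10) + 83*A = -10*(-10 + I*√7) + 83*6 = (100 - 10*I*√7) + 498 = 598 - 10*I*√7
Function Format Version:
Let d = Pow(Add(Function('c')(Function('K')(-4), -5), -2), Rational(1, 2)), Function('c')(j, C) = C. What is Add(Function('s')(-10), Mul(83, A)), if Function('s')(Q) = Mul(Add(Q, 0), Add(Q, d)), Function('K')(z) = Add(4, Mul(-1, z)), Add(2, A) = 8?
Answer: Add(598, Mul(-10, I, Pow(7, Rational(1, 2)))) ≈ Add(598.00, Mul(-26.458, I))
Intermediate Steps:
A = 6 (A = Add(-2, 8) = 6)
d = Mul(I, Pow(7, Rational(1, 2))) (d = Pow(Add(-5, -2), Rational(1, 2)) = Pow(-7, Rational(1, 2)) = Mul(I, Pow(7, Rational(1, 2))) ≈ Mul(2.6458, I))
Function('s')(Q) = Mul(Q, Add(Q, Mul(I, Pow(7, Rational(1, 2))))) (Function('s')(Q) = Mul(Add(Q, 0), Add(Q, Mul(I, Pow(7, Rational(1, 2))))) = Mul(Q, Add(Q, Mul(I, Pow(7, Rational(1, 2))))))
Add(Function('s')(-10), Mul(83, A)) = Add(Mul(-10, Add(-10, Mul(I, Pow(7, Rational(1, 2))))), Mul(83, 6)) = Add(Add(100, Mul(-10, I, Pow(7, Rational(1, 2)))), 498) = Add(598, Mul(-10, I, Pow(7, Rational(1, 2))))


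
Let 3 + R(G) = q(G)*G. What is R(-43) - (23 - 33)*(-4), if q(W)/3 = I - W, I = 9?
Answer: -6751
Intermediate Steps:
q(W) = 27 - 3*W (q(W) = 3*(9 - W) = 27 - 3*W)
R(G) = -3 + G*(27 - 3*G) (R(G) = -3 + (27 - 3*G)*G = -3 + G*(27 - 3*G))
R(-43) - (23 - 33)*(-4) = (-3 - 3*(-43)*(-9 - 43)) - (23 - 33)*(-4) = (-3 - 3*(-43)*(-52)) - (-10)*(-4) = (-3 - 6708) - 1*40 = -6711 - 40 = -6751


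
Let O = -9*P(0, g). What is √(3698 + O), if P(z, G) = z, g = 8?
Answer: 43*√2 ≈ 60.811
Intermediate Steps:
O = 0 (O = -9*0 = 0)
√(3698 + O) = √(3698 + 0) = √3698 = 43*√2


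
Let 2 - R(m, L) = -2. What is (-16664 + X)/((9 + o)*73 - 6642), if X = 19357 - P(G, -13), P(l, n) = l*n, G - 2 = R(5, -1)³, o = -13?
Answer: -3551/6934 ≈ -0.51211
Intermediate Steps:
R(m, L) = 4 (R(m, L) = 2 - 1*(-2) = 2 + 2 = 4)
G = 66 (G = 2 + 4³ = 2 + 64 = 66)
X = 20215 (X = 19357 - 66*(-13) = 19357 - 1*(-858) = 19357 + 858 = 20215)
(-16664 + X)/((9 + o)*73 - 6642) = (-16664 + 20215)/((9 - 13)*73 - 6642) = 3551/(-4*73 - 6642) = 3551/(-292 - 6642) = 3551/(-6934) = 3551*(-1/6934) = -3551/6934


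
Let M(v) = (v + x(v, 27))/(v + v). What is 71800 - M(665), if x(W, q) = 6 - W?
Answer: 47746997/665 ≈ 71800.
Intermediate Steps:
M(v) = 3/v (M(v) = (v + (6 - v))/(v + v) = 6/((2*v)) = 6*(1/(2*v)) = 3/v)
71800 - M(665) = 71800 - 3/665 = 47746997/665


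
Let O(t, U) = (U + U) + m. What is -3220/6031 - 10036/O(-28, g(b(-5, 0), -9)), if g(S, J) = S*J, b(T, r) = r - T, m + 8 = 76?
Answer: 30228138/66341 ≈ 455.65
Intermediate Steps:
m = 68 (m = -8 + 76 = 68)
g(S, J) = J*S
O(t, U) = 68 + 2*U (O(t, U) = (U + U) + 68 = 2*U + 68 = 68 + 2*U)
-3220/6031 - 10036/O(-28, g(b(-5, 0), -9)) = -3220/6031 - 10036/(68 + 2*(-9*(0 - 1*(-5)))) = -3220*1/6031 - 10036/(68 + 2*(-9*(0 + 5))) = -3220/6031 - 10036/(68 + 2*(-9*5)) = -3220/6031 - 10036/(68 + 2*(-45)) = -3220/6031 - 10036/(68 - 90) = -3220/6031 - 10036/(-22) = -3220/6031 - 10036*(-1/22) = -3220/6031 + 5018/11 = 30228138/66341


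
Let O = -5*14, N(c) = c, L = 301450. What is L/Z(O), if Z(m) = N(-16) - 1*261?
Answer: -301450/277 ≈ -1088.3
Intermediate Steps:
O = -70
Z(m) = -277 (Z(m) = -16 - 1*261 = -16 - 261 = -277)
L/Z(O) = 301450/(-277) = 301450*(-1/277) = -301450/277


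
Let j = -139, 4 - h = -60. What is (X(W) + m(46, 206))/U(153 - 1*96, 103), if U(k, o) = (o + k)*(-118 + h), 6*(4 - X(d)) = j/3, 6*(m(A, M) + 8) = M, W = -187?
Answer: -137/31104 ≈ -0.0044046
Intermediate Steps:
h = 64 (h = 4 - 1*(-60) = 4 + 60 = 64)
m(A, M) = -8 + M/6
X(d) = 211/18 (X(d) = 4 - (-139)/(6*3) = 4 - ⅙*(-139/3) = 4 + 139/18 = 211/18)
U(k, o) = -54*k - 54*o (U(k, o) = (o + k)*(-118 + 64) = (k + o)*(-54) = -54*k - 54*o)
(X(W) + m(46, 206))/U(153 - 1*96, 103) = (211/18 + (-8 + (⅙)*206))/(-54*(153 - 1*96) - 54*103) = (211/18 + (-8 + 103/3))/(-54*(153 - 96) - 5562) = (211/18 + 79/3)/(-54*57 - 5562) = 685/(18*(-3078 - 5562)) = (685/18)/(-8640) = (685/18)*(-1/8640) = -137/31104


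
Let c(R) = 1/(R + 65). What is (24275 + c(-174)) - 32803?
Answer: -929553/109 ≈ -8528.0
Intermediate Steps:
c(R) = 1/(65 + R)
(24275 + c(-174)) - 32803 = (24275 + 1/(65 - 174)) - 32803 = (24275 + 1/(-109)) - 32803 = (24275 - 1/109) - 32803 = 2645974/109 - 32803 = -929553/109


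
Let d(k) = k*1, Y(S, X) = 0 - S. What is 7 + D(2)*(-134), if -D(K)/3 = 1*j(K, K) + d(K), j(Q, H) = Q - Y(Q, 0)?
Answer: 2419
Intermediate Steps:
Y(S, X) = -S
j(Q, H) = 2*Q (j(Q, H) = Q - (-1)*Q = Q + Q = 2*Q)
d(k) = k
D(K) = -9*K (D(K) = -3*(1*(2*K) + K) = -3*(2*K + K) = -9*K)
7 + D(2)*(-134) = 7 - 9*2*(-134) = 7 - 18*(-134) = 7 + 2412 = 2419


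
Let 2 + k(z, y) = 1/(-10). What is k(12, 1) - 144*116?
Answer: -167061/10 ≈ -16706.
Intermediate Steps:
k(z, y) = -21/10 (k(z, y) = -2 + 1/(-10) = -2 - ⅒ = -21/10)
k(12, 1) - 144*116 = -21/10 - 144*116 = -21/10 - 16704 = -167061/10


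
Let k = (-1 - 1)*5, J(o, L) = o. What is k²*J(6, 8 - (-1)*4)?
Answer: 600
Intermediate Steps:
k = -10 (k = -2*5 = -10)
k²*J(6, 8 - (-1)*4) = (-10)²*6 = 100*6 = 600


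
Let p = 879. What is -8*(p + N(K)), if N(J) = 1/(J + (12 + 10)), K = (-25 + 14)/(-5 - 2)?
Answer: -1160336/165 ≈ -7032.3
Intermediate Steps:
K = 11/7 (K = -11/(-7) = -11*(-1/7) = 11/7 ≈ 1.5714)
N(J) = 1/(22 + J) (N(J) = 1/(J + 22) = 1/(22 + J))
-8*(p + N(K)) = -8*(879 + 1/(22 + 11/7)) = -8*(879 + 1/(165/7)) = -8*(879 + 7/165) = -8*145042/165 = -1160336/165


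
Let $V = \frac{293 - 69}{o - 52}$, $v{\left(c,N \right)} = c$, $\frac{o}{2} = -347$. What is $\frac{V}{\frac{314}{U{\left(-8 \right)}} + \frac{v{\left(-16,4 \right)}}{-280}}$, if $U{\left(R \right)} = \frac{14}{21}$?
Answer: $- \frac{3920}{6149651} \approx -0.00063743$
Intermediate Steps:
$o = -694$ ($o = 2 \left(-347\right) = -694$)
$U{\left(R \right)} = \frac{2}{3}$ ($U{\left(R \right)} = 14 \cdot \frac{1}{21} = \frac{2}{3}$)
$V = - \frac{112}{373}$ ($V = \frac{293 - 69}{-694 - 52} = \frac{224}{-746} = 224 \left(- \frac{1}{746}\right) = - \frac{112}{373} \approx -0.30027$)
$\frac{V}{\frac{314}{U{\left(-8 \right)}} + \frac{v{\left(-16,4 \right)}}{-280}} = - \frac{112}{373 \left(\frac{314}{\frac{2}{3}} - \frac{16}{-280}\right)} = - \frac{112}{373 \left(314 \cdot \frac{3}{2} - - \frac{2}{35}\right)} = - \frac{112}{373 \left(471 + \frac{2}{35}\right)} = - \frac{112}{373 \cdot \frac{16487}{35}} = \left(- \frac{112}{373}\right) \frac{35}{16487} = - \frac{3920}{6149651}$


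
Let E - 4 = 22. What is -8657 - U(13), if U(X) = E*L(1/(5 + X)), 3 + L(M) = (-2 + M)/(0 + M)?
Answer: -7669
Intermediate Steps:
E = 26 (E = 4 + 22 = 26)
L(M) = -3 + (-2 + M)/M (L(M) = -3 + (-2 + M)/(0 + M) = -3 + (-2 + M)/M)
U(X) = -312 - 52*X (U(X) = 26*(-2 - (10 + 2*X)) = 26*(-2 - 2*(5 + X)) = 26*(-2 + (-10 - 2*X)) = 26*(-12 - 2*X) = -312 - 52*X)
-8657 - U(13) = -8657 - (-312 - 52*13) = -8657 - (-312 - 676) = -8657 - 1*(-988) = -8657 + 988 = -7669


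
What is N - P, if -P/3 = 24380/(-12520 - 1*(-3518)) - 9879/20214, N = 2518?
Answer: 25358123415/10109246 ≈ 2508.4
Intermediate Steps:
P = 96958013/10109246 (P = -3*(24380/(-12520 - 1*(-3518)) - 9879/20214) = -3*(24380/(-12520 + 3518) - 9879*1/20214) = -3*(24380/(-9002) - 3293/6738) = -3*(24380*(-1/9002) - 3293/6738) = -3*(-12190/4501 - 3293/6738) = -3*(-96958013/30327738) = 96958013/10109246 ≈ 9.5910)
N - P = 2518 - 1*96958013/10109246 = 2518 - 96958013/10109246 = 25358123415/10109246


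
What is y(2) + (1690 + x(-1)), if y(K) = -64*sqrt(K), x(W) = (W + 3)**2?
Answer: 1694 - 64*sqrt(2) ≈ 1603.5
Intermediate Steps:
x(W) = (3 + W)**2
y(2) + (1690 + x(-1)) = -64*sqrt(2) + (1690 + (3 - 1)**2) = -64*sqrt(2) + (1690 + 2**2) = -64*sqrt(2) + (1690 + 4) = -64*sqrt(2) + 1694 = 1694 - 64*sqrt(2)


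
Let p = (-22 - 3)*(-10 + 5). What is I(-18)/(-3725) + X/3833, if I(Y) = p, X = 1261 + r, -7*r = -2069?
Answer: 1489349/3997819 ≈ 0.37254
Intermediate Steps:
r = 2069/7 (r = -⅐*(-2069) = 2069/7 ≈ 295.57)
p = 125 (p = -25*(-5) = 125)
X = 10896/7 (X = 1261 + 2069/7 = 10896/7 ≈ 1556.6)
I(Y) = 125
I(-18)/(-3725) + X/3833 = 125/(-3725) + (10896/7)/3833 = 125*(-1/3725) + (10896/7)*(1/3833) = -5/149 + 10896/26831 = 1489349/3997819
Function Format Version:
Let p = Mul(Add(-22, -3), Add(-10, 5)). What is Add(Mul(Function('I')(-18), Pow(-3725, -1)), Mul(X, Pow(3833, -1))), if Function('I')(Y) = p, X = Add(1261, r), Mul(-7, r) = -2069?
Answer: Rational(1489349, 3997819) ≈ 0.37254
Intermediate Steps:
r = Rational(2069, 7) (r = Mul(Rational(-1, 7), -2069) = Rational(2069, 7) ≈ 295.57)
p = 125 (p = Mul(-25, -5) = 125)
X = Rational(10896, 7) (X = Add(1261, Rational(2069, 7)) = Rational(10896, 7) ≈ 1556.6)
Function('I')(Y) = 125
Add(Mul(Function('I')(-18), Pow(-3725, -1)), Mul(X, Pow(3833, -1))) = Add(Mul(125, Pow(-3725, -1)), Mul(Rational(10896, 7), Pow(3833, -1))) = Add(Mul(125, Rational(-1, 3725)), Mul(Rational(10896, 7), Rational(1, 3833))) = Add(Rational(-5, 149), Rational(10896, 26831)) = Rational(1489349, 3997819)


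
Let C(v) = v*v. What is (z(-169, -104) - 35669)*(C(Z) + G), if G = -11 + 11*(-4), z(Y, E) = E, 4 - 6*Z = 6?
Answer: 17671862/9 ≈ 1.9635e+6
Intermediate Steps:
Z = -1/3 (Z = 2/3 - 1/6*6 = 2/3 - 1 = -1/3 ≈ -0.33333)
C(v) = v**2
G = -55 (G = -11 - 44 = -55)
(z(-169, -104) - 35669)*(C(Z) + G) = (-104 - 35669)*((-1/3)**2 - 55) = -35773*(1/9 - 55) = -35773*(-494/9) = 17671862/9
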